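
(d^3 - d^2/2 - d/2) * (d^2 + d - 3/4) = d^5 + d^4/2 - 7*d^3/4 - d^2/8 + 3*d/8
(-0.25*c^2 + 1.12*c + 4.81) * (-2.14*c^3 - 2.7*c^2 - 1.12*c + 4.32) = 0.535*c^5 - 1.7218*c^4 - 13.0374*c^3 - 15.3214*c^2 - 0.548799999999999*c + 20.7792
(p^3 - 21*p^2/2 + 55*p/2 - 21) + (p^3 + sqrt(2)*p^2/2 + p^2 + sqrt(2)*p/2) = 2*p^3 - 19*p^2/2 + sqrt(2)*p^2/2 + sqrt(2)*p/2 + 55*p/2 - 21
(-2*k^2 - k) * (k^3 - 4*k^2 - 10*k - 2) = -2*k^5 + 7*k^4 + 24*k^3 + 14*k^2 + 2*k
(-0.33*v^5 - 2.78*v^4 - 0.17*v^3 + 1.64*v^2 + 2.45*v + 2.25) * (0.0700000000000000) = -0.0231*v^5 - 0.1946*v^4 - 0.0119*v^3 + 0.1148*v^2 + 0.1715*v + 0.1575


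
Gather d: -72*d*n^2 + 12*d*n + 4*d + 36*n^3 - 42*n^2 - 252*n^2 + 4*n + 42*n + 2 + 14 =d*(-72*n^2 + 12*n + 4) + 36*n^3 - 294*n^2 + 46*n + 16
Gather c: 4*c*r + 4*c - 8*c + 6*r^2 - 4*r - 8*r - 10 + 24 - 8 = c*(4*r - 4) + 6*r^2 - 12*r + 6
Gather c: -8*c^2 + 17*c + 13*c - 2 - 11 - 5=-8*c^2 + 30*c - 18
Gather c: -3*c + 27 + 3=30 - 3*c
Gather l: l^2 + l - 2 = l^2 + l - 2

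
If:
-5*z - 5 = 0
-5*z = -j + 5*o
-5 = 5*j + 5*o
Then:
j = -5/3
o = 2/3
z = -1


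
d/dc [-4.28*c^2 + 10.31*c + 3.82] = 10.31 - 8.56*c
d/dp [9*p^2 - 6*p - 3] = 18*p - 6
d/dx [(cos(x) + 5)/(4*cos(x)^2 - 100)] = sin(x)/(4*(cos(x) - 5)^2)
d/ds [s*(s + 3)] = 2*s + 3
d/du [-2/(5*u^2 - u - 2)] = 2*(10*u - 1)/(-5*u^2 + u + 2)^2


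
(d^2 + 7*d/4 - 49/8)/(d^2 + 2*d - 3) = (8*d^2 + 14*d - 49)/(8*(d^2 + 2*d - 3))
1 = 1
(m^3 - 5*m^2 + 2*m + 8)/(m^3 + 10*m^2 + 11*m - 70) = (m^2 - 3*m - 4)/(m^2 + 12*m + 35)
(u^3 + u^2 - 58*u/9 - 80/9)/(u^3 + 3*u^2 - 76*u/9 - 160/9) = (u + 2)/(u + 4)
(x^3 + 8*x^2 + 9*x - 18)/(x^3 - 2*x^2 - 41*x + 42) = (x + 3)/(x - 7)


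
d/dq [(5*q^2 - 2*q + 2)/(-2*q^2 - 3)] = 2*(-2*q^2 - 11*q + 3)/(4*q^4 + 12*q^2 + 9)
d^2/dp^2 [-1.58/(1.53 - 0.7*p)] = 1.5484/(0.7*p - 1.53)^3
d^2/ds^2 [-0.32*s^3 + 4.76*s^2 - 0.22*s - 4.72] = 9.52 - 1.92*s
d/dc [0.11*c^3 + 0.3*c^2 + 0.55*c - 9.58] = 0.33*c^2 + 0.6*c + 0.55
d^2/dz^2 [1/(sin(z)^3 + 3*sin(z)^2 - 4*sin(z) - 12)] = (-9*sin(z)^6 - 33*sin(z)^5 - 16*sin(z)^4 - 24*sin(z)^3 - 130*sin(z)^2 + 48*sin(z) + 104)/(sin(z)^3 + 3*sin(z)^2 - 4*sin(z) - 12)^3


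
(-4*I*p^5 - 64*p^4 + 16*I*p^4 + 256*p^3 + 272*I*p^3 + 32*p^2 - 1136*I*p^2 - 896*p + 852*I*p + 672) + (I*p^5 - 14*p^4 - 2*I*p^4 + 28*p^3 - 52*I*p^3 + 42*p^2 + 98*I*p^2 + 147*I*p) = -3*I*p^5 - 78*p^4 + 14*I*p^4 + 284*p^3 + 220*I*p^3 + 74*p^2 - 1038*I*p^2 - 896*p + 999*I*p + 672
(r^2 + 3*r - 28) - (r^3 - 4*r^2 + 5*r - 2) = -r^3 + 5*r^2 - 2*r - 26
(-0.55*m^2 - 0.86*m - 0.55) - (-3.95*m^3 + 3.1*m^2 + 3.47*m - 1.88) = 3.95*m^3 - 3.65*m^2 - 4.33*m + 1.33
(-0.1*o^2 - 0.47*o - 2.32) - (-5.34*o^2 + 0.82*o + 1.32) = 5.24*o^2 - 1.29*o - 3.64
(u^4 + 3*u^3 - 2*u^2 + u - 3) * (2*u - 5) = 2*u^5 + u^4 - 19*u^3 + 12*u^2 - 11*u + 15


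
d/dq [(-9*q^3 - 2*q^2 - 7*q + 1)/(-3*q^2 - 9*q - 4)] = (27*q^4 + 162*q^3 + 105*q^2 + 22*q + 37)/(9*q^4 + 54*q^3 + 105*q^2 + 72*q + 16)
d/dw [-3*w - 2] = -3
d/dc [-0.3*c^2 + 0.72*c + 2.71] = 0.72 - 0.6*c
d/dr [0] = 0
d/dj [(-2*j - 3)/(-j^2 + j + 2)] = (2*j^2 - 2*j - (2*j - 1)*(2*j + 3) - 4)/(-j^2 + j + 2)^2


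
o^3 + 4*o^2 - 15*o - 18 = (o - 3)*(o + 1)*(o + 6)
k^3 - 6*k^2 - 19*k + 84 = (k - 7)*(k - 3)*(k + 4)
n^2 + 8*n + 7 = (n + 1)*(n + 7)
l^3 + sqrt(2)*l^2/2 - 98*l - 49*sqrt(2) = (l - 7*sqrt(2))*(l + sqrt(2)/2)*(l + 7*sqrt(2))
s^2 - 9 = (s - 3)*(s + 3)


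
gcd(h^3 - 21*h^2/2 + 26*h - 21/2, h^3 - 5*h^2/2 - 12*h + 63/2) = h - 3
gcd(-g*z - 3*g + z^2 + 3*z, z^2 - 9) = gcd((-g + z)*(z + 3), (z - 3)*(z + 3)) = z + 3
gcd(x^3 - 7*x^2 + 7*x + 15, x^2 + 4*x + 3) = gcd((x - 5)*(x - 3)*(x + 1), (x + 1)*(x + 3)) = x + 1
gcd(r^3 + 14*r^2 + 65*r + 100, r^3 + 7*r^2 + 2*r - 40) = r^2 + 9*r + 20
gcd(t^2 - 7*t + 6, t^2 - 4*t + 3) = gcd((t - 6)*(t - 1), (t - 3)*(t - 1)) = t - 1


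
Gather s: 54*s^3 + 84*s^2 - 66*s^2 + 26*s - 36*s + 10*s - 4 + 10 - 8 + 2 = 54*s^3 + 18*s^2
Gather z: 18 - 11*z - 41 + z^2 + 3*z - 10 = z^2 - 8*z - 33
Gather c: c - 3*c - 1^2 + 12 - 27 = -2*c - 16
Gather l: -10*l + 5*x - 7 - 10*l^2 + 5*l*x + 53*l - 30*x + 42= -10*l^2 + l*(5*x + 43) - 25*x + 35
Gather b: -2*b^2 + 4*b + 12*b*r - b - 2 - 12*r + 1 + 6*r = -2*b^2 + b*(12*r + 3) - 6*r - 1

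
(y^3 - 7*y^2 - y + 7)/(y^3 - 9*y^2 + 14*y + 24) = (y^2 - 8*y + 7)/(y^2 - 10*y + 24)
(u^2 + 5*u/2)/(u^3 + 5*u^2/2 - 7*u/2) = (2*u + 5)/(2*u^2 + 5*u - 7)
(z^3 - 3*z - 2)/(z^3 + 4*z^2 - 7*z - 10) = (z + 1)/(z + 5)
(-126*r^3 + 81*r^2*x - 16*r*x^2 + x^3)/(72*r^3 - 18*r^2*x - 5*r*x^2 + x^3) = (-7*r + x)/(4*r + x)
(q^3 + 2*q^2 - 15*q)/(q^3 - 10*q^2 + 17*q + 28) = q*(q^2 + 2*q - 15)/(q^3 - 10*q^2 + 17*q + 28)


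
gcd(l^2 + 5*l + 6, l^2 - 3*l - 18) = l + 3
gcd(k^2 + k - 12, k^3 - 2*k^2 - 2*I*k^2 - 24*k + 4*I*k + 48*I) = k + 4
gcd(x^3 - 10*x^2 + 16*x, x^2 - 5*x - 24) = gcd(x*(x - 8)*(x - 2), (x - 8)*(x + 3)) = x - 8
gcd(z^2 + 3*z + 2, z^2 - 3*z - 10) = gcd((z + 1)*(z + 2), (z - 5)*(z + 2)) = z + 2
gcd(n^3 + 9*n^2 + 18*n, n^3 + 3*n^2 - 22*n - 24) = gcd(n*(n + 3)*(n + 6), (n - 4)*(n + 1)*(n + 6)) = n + 6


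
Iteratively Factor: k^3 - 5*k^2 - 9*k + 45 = (k + 3)*(k^2 - 8*k + 15) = (k - 5)*(k + 3)*(k - 3)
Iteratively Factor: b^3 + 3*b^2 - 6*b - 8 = (b - 2)*(b^2 + 5*b + 4) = (b - 2)*(b + 4)*(b + 1)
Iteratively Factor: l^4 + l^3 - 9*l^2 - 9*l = (l - 3)*(l^3 + 4*l^2 + 3*l) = (l - 3)*(l + 3)*(l^2 + l) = l*(l - 3)*(l + 3)*(l + 1)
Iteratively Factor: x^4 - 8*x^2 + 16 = (x + 2)*(x^3 - 2*x^2 - 4*x + 8) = (x - 2)*(x + 2)*(x^2 - 4) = (x - 2)^2*(x + 2)*(x + 2)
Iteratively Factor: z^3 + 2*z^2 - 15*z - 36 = (z - 4)*(z^2 + 6*z + 9) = (z - 4)*(z + 3)*(z + 3)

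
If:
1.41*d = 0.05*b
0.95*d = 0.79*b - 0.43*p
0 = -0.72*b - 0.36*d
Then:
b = 0.00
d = 0.00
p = 0.00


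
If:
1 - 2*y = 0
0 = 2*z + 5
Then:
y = 1/2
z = -5/2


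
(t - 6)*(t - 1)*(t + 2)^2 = t^4 - 3*t^3 - 18*t^2 - 4*t + 24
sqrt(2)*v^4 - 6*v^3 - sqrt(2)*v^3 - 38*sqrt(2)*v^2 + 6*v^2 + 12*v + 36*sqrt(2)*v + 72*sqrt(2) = (v - 2)*(v - 6*sqrt(2))*(v + 3*sqrt(2))*(sqrt(2)*v + sqrt(2))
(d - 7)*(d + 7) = d^2 - 49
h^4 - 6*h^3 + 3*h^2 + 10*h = h*(h - 5)*(h - 2)*(h + 1)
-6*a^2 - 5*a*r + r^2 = (-6*a + r)*(a + r)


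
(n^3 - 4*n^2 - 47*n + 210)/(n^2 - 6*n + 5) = (n^2 + n - 42)/(n - 1)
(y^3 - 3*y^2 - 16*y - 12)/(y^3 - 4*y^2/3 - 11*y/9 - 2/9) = 9*(-y^3 + 3*y^2 + 16*y + 12)/(-9*y^3 + 12*y^2 + 11*y + 2)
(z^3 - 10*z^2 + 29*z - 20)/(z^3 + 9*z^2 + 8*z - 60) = (z^3 - 10*z^2 + 29*z - 20)/(z^3 + 9*z^2 + 8*z - 60)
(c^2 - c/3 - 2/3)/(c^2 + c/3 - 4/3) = (3*c + 2)/(3*c + 4)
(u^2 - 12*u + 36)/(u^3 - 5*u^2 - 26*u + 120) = (u - 6)/(u^2 + u - 20)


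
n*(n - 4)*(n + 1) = n^3 - 3*n^2 - 4*n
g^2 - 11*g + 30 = (g - 6)*(g - 5)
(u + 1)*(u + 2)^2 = u^3 + 5*u^2 + 8*u + 4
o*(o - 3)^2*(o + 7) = o^4 + o^3 - 33*o^2 + 63*o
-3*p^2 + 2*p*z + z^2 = (-p + z)*(3*p + z)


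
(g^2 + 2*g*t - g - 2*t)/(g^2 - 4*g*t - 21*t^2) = (-g^2 - 2*g*t + g + 2*t)/(-g^2 + 4*g*t + 21*t^2)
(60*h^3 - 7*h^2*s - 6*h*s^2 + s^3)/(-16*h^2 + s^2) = (-15*h^2 - 2*h*s + s^2)/(4*h + s)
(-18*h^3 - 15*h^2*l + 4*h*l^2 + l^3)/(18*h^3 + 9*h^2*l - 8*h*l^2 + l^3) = (-6*h - l)/(6*h - l)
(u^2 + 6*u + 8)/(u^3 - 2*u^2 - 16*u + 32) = (u + 2)/(u^2 - 6*u + 8)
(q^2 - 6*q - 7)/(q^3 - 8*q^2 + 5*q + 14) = 1/(q - 2)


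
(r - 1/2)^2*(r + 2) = r^3 + r^2 - 7*r/4 + 1/2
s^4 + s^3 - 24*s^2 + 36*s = s*(s - 3)*(s - 2)*(s + 6)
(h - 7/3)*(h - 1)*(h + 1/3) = h^3 - 3*h^2 + 11*h/9 + 7/9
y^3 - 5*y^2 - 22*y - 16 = (y - 8)*(y + 1)*(y + 2)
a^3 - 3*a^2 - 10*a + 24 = (a - 4)*(a - 2)*(a + 3)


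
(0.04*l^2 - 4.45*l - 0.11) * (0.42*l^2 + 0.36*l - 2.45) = 0.0168*l^4 - 1.8546*l^3 - 1.7462*l^2 + 10.8629*l + 0.2695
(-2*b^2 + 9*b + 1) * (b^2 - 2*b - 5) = -2*b^4 + 13*b^3 - 7*b^2 - 47*b - 5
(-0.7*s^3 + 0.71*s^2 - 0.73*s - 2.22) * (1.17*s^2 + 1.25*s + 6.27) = -0.819*s^5 - 0.0443000000000001*s^4 - 4.3556*s^3 + 0.9418*s^2 - 7.3521*s - 13.9194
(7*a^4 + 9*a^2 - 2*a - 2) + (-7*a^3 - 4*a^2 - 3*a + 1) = 7*a^4 - 7*a^3 + 5*a^2 - 5*a - 1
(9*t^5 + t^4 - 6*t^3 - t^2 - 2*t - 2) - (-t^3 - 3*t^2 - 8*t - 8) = 9*t^5 + t^4 - 5*t^3 + 2*t^2 + 6*t + 6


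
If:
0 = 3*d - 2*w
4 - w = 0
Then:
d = 8/3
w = 4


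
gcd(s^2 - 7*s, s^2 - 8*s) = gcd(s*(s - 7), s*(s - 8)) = s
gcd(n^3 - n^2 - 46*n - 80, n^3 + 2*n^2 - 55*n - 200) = n^2 - 3*n - 40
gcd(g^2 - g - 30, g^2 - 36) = g - 6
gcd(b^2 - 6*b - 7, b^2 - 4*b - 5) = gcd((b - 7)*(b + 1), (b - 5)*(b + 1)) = b + 1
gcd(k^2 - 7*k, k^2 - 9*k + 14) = k - 7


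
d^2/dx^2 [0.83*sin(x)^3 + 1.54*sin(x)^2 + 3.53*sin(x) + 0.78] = -4.1525*sin(x) + 1.8675*sin(3*x) + 3.08*cos(2*x)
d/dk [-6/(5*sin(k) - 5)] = 6*cos(k)/(5*(sin(k) - 1)^2)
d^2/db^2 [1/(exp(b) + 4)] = (exp(b) - 4)*exp(b)/(exp(b) + 4)^3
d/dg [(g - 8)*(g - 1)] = 2*g - 9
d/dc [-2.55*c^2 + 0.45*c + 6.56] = 0.45 - 5.1*c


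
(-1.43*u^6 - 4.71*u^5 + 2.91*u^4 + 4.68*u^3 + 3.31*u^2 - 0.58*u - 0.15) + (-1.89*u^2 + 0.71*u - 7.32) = -1.43*u^6 - 4.71*u^5 + 2.91*u^4 + 4.68*u^3 + 1.42*u^2 + 0.13*u - 7.47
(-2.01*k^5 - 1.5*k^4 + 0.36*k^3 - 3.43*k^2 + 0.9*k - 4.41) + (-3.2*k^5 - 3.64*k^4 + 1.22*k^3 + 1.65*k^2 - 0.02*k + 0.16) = -5.21*k^5 - 5.14*k^4 + 1.58*k^3 - 1.78*k^2 + 0.88*k - 4.25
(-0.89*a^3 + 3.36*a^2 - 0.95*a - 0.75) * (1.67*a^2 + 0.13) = -1.4863*a^5 + 5.6112*a^4 - 1.7022*a^3 - 0.8157*a^2 - 0.1235*a - 0.0975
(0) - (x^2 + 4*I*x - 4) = -x^2 - 4*I*x + 4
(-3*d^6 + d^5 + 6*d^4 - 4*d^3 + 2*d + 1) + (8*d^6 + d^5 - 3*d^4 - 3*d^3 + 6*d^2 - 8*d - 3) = 5*d^6 + 2*d^5 + 3*d^4 - 7*d^3 + 6*d^2 - 6*d - 2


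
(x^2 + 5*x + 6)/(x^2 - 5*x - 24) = (x + 2)/(x - 8)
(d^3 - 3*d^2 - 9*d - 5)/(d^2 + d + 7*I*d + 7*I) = (d^2 - 4*d - 5)/(d + 7*I)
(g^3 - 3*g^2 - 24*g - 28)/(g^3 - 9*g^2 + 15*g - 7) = (g^2 + 4*g + 4)/(g^2 - 2*g + 1)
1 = 1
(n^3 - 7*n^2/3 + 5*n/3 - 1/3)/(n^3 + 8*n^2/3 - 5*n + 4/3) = (n - 1)/(n + 4)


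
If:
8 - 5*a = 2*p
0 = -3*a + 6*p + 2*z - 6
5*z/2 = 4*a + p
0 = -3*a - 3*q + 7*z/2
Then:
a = 53/42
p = 71/84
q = 125/84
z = 33/14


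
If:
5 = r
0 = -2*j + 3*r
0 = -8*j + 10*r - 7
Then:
No Solution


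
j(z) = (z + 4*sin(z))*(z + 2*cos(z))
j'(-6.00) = -21.90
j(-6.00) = 19.92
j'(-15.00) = -6.81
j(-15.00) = 290.76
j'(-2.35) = -5.79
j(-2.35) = 19.51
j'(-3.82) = 11.70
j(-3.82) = 7.04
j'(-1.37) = -17.40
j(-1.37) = 5.14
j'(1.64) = -4.52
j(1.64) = 8.46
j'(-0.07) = 9.21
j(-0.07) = -0.67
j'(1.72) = -4.97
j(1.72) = 8.07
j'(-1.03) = -12.11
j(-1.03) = 0.00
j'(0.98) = 3.92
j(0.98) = 9.01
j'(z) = (1 - 2*sin(z))*(z + 4*sin(z)) + (z + 2*cos(z))*(4*cos(z) + 1) = -(z + 4*sin(z))*(2*sin(z) - 1) + (z + 2*cos(z))*(4*cos(z) + 1)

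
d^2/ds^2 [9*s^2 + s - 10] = 18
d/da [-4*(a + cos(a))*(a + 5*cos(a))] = 24*a*sin(a) - 8*a + 20*sin(2*a) - 24*cos(a)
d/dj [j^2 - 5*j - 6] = 2*j - 5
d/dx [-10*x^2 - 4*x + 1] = -20*x - 4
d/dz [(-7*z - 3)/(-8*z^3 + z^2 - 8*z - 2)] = (56*z^3 - 7*z^2 + 56*z - 2*(7*z + 3)*(12*z^2 - z + 4) + 14)/(8*z^3 - z^2 + 8*z + 2)^2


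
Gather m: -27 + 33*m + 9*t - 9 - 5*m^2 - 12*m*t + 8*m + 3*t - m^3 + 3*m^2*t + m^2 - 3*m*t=-m^3 + m^2*(3*t - 4) + m*(41 - 15*t) + 12*t - 36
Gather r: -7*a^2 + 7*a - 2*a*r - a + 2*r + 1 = -7*a^2 + 6*a + r*(2 - 2*a) + 1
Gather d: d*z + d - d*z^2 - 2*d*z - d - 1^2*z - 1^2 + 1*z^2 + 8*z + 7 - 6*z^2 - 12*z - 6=d*(-z^2 - z) - 5*z^2 - 5*z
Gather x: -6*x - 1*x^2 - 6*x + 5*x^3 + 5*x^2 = 5*x^3 + 4*x^2 - 12*x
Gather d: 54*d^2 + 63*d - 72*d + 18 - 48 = 54*d^2 - 9*d - 30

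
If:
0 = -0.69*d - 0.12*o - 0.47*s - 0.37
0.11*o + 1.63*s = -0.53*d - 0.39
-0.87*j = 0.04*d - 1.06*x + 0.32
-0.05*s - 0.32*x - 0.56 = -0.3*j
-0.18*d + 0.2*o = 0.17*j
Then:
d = -2.42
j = 16.46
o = 11.81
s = -0.25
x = 13.72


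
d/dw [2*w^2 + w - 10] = 4*w + 1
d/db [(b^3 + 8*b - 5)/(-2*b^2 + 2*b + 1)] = (-2*b^4 + 4*b^3 + 19*b^2 - 20*b + 18)/(4*b^4 - 8*b^3 + 4*b + 1)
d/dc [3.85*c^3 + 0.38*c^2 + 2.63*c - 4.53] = 11.55*c^2 + 0.76*c + 2.63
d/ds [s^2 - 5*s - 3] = 2*s - 5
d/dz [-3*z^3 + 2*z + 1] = 2 - 9*z^2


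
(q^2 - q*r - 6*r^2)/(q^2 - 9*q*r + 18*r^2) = (q + 2*r)/(q - 6*r)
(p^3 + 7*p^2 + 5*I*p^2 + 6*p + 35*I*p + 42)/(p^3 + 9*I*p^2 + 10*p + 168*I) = (p^2 + p*(7 - I) - 7*I)/(p^2 + 3*I*p + 28)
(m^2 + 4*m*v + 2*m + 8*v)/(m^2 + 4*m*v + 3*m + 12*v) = (m + 2)/(m + 3)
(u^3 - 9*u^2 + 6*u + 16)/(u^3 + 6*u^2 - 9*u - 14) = (u - 8)/(u + 7)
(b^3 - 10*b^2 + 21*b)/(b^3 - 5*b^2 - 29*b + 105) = b/(b + 5)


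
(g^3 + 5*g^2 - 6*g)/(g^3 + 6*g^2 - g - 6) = g/(g + 1)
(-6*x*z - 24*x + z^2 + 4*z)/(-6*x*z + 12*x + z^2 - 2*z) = (z + 4)/(z - 2)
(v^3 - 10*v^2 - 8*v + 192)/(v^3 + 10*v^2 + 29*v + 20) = (v^2 - 14*v + 48)/(v^2 + 6*v + 5)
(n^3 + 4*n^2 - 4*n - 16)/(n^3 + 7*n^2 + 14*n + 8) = (n - 2)/(n + 1)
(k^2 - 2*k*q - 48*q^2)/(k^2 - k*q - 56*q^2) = (k + 6*q)/(k + 7*q)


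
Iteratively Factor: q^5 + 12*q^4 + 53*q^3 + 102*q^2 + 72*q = (q + 3)*(q^4 + 9*q^3 + 26*q^2 + 24*q) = q*(q + 3)*(q^3 + 9*q^2 + 26*q + 24) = q*(q + 3)*(q + 4)*(q^2 + 5*q + 6) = q*(q + 3)^2*(q + 4)*(q + 2)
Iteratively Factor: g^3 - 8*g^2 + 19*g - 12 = (g - 1)*(g^2 - 7*g + 12) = (g - 3)*(g - 1)*(g - 4)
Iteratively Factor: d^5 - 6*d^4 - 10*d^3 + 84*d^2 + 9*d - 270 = (d - 5)*(d^4 - d^3 - 15*d^2 + 9*d + 54) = (d - 5)*(d + 2)*(d^3 - 3*d^2 - 9*d + 27) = (d - 5)*(d - 3)*(d + 2)*(d^2 - 9) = (d - 5)*(d - 3)*(d + 2)*(d + 3)*(d - 3)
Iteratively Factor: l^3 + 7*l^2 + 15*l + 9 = (l + 3)*(l^2 + 4*l + 3) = (l + 1)*(l + 3)*(l + 3)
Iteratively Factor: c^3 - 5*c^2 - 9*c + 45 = (c - 5)*(c^2 - 9) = (c - 5)*(c - 3)*(c + 3)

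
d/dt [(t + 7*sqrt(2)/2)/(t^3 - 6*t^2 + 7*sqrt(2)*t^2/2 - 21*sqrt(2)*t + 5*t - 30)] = 2*(2*t^3 - 12*t^2 + 7*sqrt(2)*t^2 - 42*sqrt(2)*t + 10*t - (2*t + 7*sqrt(2))*(3*t^2 - 12*t + 7*sqrt(2)*t - 21*sqrt(2) + 5) - 60)/(2*t^3 - 12*t^2 + 7*sqrt(2)*t^2 - 42*sqrt(2)*t + 10*t - 60)^2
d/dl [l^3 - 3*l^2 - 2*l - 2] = 3*l^2 - 6*l - 2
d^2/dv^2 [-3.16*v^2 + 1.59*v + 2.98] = -6.32000000000000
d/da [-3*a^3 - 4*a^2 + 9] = a*(-9*a - 8)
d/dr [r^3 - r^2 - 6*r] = 3*r^2 - 2*r - 6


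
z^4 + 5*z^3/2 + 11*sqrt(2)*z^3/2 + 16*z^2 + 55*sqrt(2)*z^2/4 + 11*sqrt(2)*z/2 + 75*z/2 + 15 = (z + 1/2)*(z + 2)*(z + 5*sqrt(2)/2)*(z + 3*sqrt(2))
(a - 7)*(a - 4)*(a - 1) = a^3 - 12*a^2 + 39*a - 28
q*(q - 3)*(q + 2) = q^3 - q^2 - 6*q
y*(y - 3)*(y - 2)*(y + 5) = y^4 - 19*y^2 + 30*y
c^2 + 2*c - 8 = (c - 2)*(c + 4)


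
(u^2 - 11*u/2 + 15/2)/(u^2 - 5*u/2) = (u - 3)/u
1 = 1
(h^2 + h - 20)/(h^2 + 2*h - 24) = (h + 5)/(h + 6)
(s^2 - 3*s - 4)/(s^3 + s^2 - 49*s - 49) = (s - 4)/(s^2 - 49)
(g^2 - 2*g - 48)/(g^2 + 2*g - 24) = (g - 8)/(g - 4)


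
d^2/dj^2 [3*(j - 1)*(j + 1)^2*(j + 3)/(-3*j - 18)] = 2*(-3*j^4 - 52*j^3 - 288*j^2 - 432*j - 93)/(j^3 + 18*j^2 + 108*j + 216)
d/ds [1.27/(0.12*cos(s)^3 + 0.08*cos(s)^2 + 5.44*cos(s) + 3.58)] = (0.4572*cos(s)^2 + 0.2032*cos(s) + 6.9088)*sin(s)/(0.12*cos(s)^3 + 0.08*cos(s)^2 + 5.44*cos(s) + 3.58)^2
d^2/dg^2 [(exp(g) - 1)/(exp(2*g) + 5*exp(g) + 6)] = (exp(4*g) - 9*exp(3*g) - 51*exp(2*g) - 31*exp(g) + 66)*exp(g)/(exp(6*g) + 15*exp(5*g) + 93*exp(4*g) + 305*exp(3*g) + 558*exp(2*g) + 540*exp(g) + 216)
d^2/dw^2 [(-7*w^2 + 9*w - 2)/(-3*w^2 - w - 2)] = 12*(-17*w^3 - 12*w^2 + 30*w + 6)/(27*w^6 + 27*w^5 + 63*w^4 + 37*w^3 + 42*w^2 + 12*w + 8)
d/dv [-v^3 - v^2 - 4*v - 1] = -3*v^2 - 2*v - 4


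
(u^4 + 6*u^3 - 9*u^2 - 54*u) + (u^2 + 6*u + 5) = u^4 + 6*u^3 - 8*u^2 - 48*u + 5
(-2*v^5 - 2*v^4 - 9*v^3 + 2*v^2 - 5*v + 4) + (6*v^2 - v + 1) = -2*v^5 - 2*v^4 - 9*v^3 + 8*v^2 - 6*v + 5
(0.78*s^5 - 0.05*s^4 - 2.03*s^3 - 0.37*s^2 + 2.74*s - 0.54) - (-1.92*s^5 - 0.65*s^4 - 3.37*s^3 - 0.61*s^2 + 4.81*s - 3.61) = 2.7*s^5 + 0.6*s^4 + 1.34*s^3 + 0.24*s^2 - 2.07*s + 3.07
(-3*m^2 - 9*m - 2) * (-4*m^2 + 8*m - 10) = 12*m^4 + 12*m^3 - 34*m^2 + 74*m + 20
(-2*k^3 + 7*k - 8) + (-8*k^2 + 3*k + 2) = -2*k^3 - 8*k^2 + 10*k - 6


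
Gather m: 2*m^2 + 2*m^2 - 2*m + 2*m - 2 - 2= 4*m^2 - 4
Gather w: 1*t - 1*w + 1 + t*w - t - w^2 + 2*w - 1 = -w^2 + w*(t + 1)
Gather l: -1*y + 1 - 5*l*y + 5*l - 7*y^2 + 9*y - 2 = l*(5 - 5*y) - 7*y^2 + 8*y - 1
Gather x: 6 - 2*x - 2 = 4 - 2*x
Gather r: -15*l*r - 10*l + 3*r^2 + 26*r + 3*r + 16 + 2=-10*l + 3*r^2 + r*(29 - 15*l) + 18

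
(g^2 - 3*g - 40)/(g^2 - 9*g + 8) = (g + 5)/(g - 1)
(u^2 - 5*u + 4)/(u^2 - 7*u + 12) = (u - 1)/(u - 3)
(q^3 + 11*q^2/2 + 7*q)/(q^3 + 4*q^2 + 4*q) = (q + 7/2)/(q + 2)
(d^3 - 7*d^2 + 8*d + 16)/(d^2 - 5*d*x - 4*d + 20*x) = (-d^2 + 3*d + 4)/(-d + 5*x)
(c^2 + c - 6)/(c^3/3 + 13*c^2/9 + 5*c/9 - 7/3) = 9*(c - 2)/(3*c^2 + 4*c - 7)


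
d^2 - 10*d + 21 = (d - 7)*(d - 3)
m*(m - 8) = m^2 - 8*m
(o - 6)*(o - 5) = o^2 - 11*o + 30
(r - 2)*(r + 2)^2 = r^3 + 2*r^2 - 4*r - 8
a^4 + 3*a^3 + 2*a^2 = a^2*(a + 1)*(a + 2)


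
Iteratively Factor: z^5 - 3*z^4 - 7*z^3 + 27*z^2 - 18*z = (z - 1)*(z^4 - 2*z^3 - 9*z^2 + 18*z) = (z - 1)*(z + 3)*(z^3 - 5*z^2 + 6*z) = z*(z - 1)*(z + 3)*(z^2 - 5*z + 6) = z*(z - 3)*(z - 1)*(z + 3)*(z - 2)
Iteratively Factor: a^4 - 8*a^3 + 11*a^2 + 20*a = (a - 5)*(a^3 - 3*a^2 - 4*a) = (a - 5)*(a - 4)*(a^2 + a) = a*(a - 5)*(a - 4)*(a + 1)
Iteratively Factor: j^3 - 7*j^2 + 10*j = (j - 5)*(j^2 - 2*j) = j*(j - 5)*(j - 2)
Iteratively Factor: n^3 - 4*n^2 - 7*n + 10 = (n + 2)*(n^2 - 6*n + 5) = (n - 5)*(n + 2)*(n - 1)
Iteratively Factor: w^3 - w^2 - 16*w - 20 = (w - 5)*(w^2 + 4*w + 4) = (w - 5)*(w + 2)*(w + 2)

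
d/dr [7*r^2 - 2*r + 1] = 14*r - 2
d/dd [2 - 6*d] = -6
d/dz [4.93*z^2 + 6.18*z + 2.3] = 9.86*z + 6.18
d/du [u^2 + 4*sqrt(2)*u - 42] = 2*u + 4*sqrt(2)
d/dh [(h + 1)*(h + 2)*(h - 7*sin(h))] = -(h + 1)*(h + 2)*(7*cos(h) - 1) + (h + 1)*(h - 7*sin(h)) + (h + 2)*(h - 7*sin(h))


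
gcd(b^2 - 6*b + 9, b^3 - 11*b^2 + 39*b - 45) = b^2 - 6*b + 9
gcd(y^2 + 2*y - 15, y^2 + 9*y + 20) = y + 5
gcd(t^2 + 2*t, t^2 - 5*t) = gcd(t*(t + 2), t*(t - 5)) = t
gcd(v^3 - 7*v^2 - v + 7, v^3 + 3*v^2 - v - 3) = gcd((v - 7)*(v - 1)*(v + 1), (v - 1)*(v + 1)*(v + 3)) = v^2 - 1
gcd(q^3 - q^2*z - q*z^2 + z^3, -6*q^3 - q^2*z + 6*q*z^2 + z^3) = -q^2 + z^2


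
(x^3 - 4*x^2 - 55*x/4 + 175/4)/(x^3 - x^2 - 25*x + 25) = (x^2 + x - 35/4)/(x^2 + 4*x - 5)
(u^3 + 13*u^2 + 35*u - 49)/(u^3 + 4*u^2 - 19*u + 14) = (u + 7)/(u - 2)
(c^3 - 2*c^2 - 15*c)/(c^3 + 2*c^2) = (c^2 - 2*c - 15)/(c*(c + 2))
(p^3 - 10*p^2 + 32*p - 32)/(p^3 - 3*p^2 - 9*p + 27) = (p^3 - 10*p^2 + 32*p - 32)/(p^3 - 3*p^2 - 9*p + 27)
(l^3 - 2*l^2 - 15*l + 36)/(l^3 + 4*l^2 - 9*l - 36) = (l - 3)/(l + 3)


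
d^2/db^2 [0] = 0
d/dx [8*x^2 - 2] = 16*x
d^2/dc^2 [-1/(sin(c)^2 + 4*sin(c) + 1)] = 2*(2*sin(c)^4 + 6*sin(c)^3 + 3*sin(c)^2 - 14*sin(c) - 15)/(sin(c)^2 + 4*sin(c) + 1)^3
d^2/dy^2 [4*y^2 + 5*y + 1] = 8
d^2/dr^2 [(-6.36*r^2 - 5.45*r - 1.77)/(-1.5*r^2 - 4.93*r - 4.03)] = (-69.5393999999999*r^3 - 206.7822*r^2 - 119.1366*r + 54.664184)/(3.375*r^6 + 33.2775*r^5 + 136.57455*r^4 + 298.634257*r^3 + 366.930291*r^2 + 240.202911*r + 65.450827)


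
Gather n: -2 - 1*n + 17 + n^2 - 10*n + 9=n^2 - 11*n + 24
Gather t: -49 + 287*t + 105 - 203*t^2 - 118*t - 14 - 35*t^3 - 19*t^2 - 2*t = -35*t^3 - 222*t^2 + 167*t + 42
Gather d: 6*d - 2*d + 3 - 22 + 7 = 4*d - 12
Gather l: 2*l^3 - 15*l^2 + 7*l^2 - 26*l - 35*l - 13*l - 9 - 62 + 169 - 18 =2*l^3 - 8*l^2 - 74*l + 80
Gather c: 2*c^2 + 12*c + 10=2*c^2 + 12*c + 10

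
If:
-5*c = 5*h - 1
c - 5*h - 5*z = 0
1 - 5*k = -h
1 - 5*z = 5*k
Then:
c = 4/25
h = 1/25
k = 26/125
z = -1/125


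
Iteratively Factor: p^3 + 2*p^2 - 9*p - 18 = (p + 3)*(p^2 - p - 6) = (p + 2)*(p + 3)*(p - 3)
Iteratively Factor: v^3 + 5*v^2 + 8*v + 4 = (v + 2)*(v^2 + 3*v + 2) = (v + 1)*(v + 2)*(v + 2)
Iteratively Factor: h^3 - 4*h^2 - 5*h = (h + 1)*(h^2 - 5*h) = h*(h + 1)*(h - 5)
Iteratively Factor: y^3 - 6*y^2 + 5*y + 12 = (y + 1)*(y^2 - 7*y + 12) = (y - 3)*(y + 1)*(y - 4)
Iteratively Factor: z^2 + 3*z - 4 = (z - 1)*(z + 4)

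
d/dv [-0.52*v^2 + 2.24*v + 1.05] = 2.24 - 1.04*v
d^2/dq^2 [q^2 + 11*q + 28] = 2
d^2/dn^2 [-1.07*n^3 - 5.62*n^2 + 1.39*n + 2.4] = -6.42*n - 11.24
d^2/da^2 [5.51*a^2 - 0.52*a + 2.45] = 11.0200000000000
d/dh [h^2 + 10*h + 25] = 2*h + 10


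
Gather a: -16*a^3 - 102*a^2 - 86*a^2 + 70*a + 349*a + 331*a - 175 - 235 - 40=-16*a^3 - 188*a^2 + 750*a - 450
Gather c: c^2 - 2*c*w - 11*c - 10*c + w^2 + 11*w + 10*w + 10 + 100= c^2 + c*(-2*w - 21) + w^2 + 21*w + 110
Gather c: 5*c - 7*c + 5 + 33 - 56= -2*c - 18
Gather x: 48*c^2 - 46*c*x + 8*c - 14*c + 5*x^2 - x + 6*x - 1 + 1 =48*c^2 - 6*c + 5*x^2 + x*(5 - 46*c)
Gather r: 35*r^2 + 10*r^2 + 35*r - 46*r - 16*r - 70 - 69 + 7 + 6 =45*r^2 - 27*r - 126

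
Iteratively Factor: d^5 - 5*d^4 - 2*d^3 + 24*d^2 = (d)*(d^4 - 5*d^3 - 2*d^2 + 24*d) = d*(d - 3)*(d^3 - 2*d^2 - 8*d) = d*(d - 4)*(d - 3)*(d^2 + 2*d) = d*(d - 4)*(d - 3)*(d + 2)*(d)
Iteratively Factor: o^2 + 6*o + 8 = (o + 2)*(o + 4)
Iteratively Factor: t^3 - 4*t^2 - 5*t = (t - 5)*(t^2 + t) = (t - 5)*(t + 1)*(t)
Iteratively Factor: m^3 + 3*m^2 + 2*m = (m)*(m^2 + 3*m + 2) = m*(m + 2)*(m + 1)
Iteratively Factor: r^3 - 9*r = (r + 3)*(r^2 - 3*r) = (r - 3)*(r + 3)*(r)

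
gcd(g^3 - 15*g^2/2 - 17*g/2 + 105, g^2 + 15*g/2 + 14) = g + 7/2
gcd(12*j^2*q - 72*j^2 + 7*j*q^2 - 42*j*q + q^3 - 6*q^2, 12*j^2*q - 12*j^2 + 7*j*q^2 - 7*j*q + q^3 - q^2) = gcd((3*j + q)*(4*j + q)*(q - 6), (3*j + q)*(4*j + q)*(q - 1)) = 12*j^2 + 7*j*q + q^2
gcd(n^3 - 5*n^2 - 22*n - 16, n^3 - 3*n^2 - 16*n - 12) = n^2 + 3*n + 2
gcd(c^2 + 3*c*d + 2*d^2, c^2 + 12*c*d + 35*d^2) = 1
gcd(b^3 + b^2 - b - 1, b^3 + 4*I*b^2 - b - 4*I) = b^2 - 1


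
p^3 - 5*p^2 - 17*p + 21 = (p - 7)*(p - 1)*(p + 3)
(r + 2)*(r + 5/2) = r^2 + 9*r/2 + 5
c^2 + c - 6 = (c - 2)*(c + 3)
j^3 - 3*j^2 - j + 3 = (j - 3)*(j - 1)*(j + 1)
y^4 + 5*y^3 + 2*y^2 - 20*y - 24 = (y - 2)*(y + 2)^2*(y + 3)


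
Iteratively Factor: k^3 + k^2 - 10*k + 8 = (k - 2)*(k^2 + 3*k - 4) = (k - 2)*(k - 1)*(k + 4)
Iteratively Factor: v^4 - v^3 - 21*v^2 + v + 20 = (v - 1)*(v^3 - 21*v - 20) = (v - 1)*(v + 1)*(v^2 - v - 20) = (v - 1)*(v + 1)*(v + 4)*(v - 5)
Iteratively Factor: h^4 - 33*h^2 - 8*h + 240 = (h + 4)*(h^3 - 4*h^2 - 17*h + 60) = (h + 4)^2*(h^2 - 8*h + 15) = (h - 5)*(h + 4)^2*(h - 3)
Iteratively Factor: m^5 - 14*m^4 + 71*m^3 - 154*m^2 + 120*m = (m - 5)*(m^4 - 9*m^3 + 26*m^2 - 24*m) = m*(m - 5)*(m^3 - 9*m^2 + 26*m - 24) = m*(m - 5)*(m - 3)*(m^2 - 6*m + 8) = m*(m - 5)*(m - 4)*(m - 3)*(m - 2)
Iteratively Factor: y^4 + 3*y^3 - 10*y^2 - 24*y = (y)*(y^3 + 3*y^2 - 10*y - 24) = y*(y - 3)*(y^2 + 6*y + 8) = y*(y - 3)*(y + 2)*(y + 4)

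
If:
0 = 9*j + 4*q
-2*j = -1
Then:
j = 1/2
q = -9/8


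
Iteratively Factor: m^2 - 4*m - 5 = (m + 1)*(m - 5)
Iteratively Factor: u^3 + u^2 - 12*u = (u)*(u^2 + u - 12) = u*(u + 4)*(u - 3)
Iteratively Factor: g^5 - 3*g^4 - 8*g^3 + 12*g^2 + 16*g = (g - 2)*(g^4 - g^3 - 10*g^2 - 8*g) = g*(g - 2)*(g^3 - g^2 - 10*g - 8) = g*(g - 4)*(g - 2)*(g^2 + 3*g + 2) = g*(g - 4)*(g - 2)*(g + 1)*(g + 2)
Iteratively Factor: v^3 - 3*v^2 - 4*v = (v + 1)*(v^2 - 4*v) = (v - 4)*(v + 1)*(v)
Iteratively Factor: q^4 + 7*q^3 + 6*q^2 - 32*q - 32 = (q - 2)*(q^3 + 9*q^2 + 24*q + 16) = (q - 2)*(q + 4)*(q^2 + 5*q + 4) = (q - 2)*(q + 1)*(q + 4)*(q + 4)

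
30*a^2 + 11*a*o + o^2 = (5*a + o)*(6*a + o)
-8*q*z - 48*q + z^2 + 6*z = (-8*q + z)*(z + 6)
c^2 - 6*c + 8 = (c - 4)*(c - 2)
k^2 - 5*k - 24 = (k - 8)*(k + 3)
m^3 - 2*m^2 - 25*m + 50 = (m - 5)*(m - 2)*(m + 5)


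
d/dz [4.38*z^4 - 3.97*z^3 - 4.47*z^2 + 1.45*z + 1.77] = 17.52*z^3 - 11.91*z^2 - 8.94*z + 1.45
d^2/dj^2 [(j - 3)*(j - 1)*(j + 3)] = 6*j - 2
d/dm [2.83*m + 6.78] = 2.83000000000000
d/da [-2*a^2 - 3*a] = -4*a - 3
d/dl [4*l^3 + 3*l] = 12*l^2 + 3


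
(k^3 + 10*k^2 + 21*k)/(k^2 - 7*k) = (k^2 + 10*k + 21)/(k - 7)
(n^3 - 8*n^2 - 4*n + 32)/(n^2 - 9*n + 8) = (n^2 - 4)/(n - 1)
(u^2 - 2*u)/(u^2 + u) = (u - 2)/(u + 1)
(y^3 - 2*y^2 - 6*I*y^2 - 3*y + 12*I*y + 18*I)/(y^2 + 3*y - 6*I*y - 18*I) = (y^2 - 2*y - 3)/(y + 3)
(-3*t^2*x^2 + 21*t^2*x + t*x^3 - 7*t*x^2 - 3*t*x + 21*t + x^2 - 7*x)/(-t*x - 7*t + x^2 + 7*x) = (3*t^2*x^2 - 21*t^2*x - t*x^3 + 7*t*x^2 + 3*t*x - 21*t - x^2 + 7*x)/(t*x + 7*t - x^2 - 7*x)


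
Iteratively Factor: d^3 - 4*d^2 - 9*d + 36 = (d + 3)*(d^2 - 7*d + 12) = (d - 3)*(d + 3)*(d - 4)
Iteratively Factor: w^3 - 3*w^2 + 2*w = (w)*(w^2 - 3*w + 2) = w*(w - 1)*(w - 2)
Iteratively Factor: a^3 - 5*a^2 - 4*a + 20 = (a + 2)*(a^2 - 7*a + 10) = (a - 5)*(a + 2)*(a - 2)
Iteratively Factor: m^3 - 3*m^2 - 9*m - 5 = (m - 5)*(m^2 + 2*m + 1) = (m - 5)*(m + 1)*(m + 1)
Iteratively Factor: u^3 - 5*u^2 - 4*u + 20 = (u + 2)*(u^2 - 7*u + 10) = (u - 5)*(u + 2)*(u - 2)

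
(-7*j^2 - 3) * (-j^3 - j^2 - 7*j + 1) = 7*j^5 + 7*j^4 + 52*j^3 - 4*j^2 + 21*j - 3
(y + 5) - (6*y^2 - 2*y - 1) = -6*y^2 + 3*y + 6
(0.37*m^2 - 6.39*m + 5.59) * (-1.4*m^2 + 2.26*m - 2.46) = -0.518*m^4 + 9.7822*m^3 - 23.1776*m^2 + 28.3528*m - 13.7514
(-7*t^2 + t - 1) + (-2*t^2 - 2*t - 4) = -9*t^2 - t - 5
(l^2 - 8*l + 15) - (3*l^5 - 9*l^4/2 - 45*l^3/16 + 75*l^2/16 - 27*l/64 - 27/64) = -3*l^5 + 9*l^4/2 + 45*l^3/16 - 59*l^2/16 - 485*l/64 + 987/64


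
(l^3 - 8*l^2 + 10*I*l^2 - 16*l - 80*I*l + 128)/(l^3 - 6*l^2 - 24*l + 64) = (l^2 + 10*I*l - 16)/(l^2 + 2*l - 8)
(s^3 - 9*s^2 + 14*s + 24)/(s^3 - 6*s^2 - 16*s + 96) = (s + 1)/(s + 4)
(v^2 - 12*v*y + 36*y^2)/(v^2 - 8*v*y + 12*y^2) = (-v + 6*y)/(-v + 2*y)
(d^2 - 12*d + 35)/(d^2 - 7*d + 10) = (d - 7)/(d - 2)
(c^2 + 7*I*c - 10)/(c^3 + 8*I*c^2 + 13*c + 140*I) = (c + 2*I)/(c^2 + 3*I*c + 28)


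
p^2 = p^2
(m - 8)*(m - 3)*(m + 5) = m^3 - 6*m^2 - 31*m + 120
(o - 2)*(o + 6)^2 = o^3 + 10*o^2 + 12*o - 72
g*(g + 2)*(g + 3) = g^3 + 5*g^2 + 6*g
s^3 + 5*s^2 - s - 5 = (s - 1)*(s + 1)*(s + 5)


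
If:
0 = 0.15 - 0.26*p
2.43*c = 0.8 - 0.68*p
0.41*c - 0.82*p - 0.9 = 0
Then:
No Solution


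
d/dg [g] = 1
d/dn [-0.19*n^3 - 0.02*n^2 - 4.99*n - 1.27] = -0.57*n^2 - 0.04*n - 4.99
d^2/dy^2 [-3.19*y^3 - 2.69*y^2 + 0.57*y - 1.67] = -19.14*y - 5.38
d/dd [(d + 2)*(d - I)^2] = (d - I)*(3*d + 4 - I)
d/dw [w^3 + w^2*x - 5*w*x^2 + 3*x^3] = 3*w^2 + 2*w*x - 5*x^2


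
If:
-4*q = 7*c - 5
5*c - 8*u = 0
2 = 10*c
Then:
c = 1/5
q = 9/10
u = 1/8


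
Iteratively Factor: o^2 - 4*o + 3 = (o - 3)*(o - 1)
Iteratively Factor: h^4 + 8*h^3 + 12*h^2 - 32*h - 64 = (h + 4)*(h^3 + 4*h^2 - 4*h - 16) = (h - 2)*(h + 4)*(h^2 + 6*h + 8) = (h - 2)*(h + 4)^2*(h + 2)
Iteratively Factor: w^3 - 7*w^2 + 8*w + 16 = (w - 4)*(w^2 - 3*w - 4) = (w - 4)*(w + 1)*(w - 4)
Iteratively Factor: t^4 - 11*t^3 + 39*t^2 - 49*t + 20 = (t - 5)*(t^3 - 6*t^2 + 9*t - 4) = (t - 5)*(t - 4)*(t^2 - 2*t + 1) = (t - 5)*(t - 4)*(t - 1)*(t - 1)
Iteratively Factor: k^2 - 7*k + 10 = (k - 5)*(k - 2)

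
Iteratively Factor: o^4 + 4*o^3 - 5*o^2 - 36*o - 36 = (o - 3)*(o^3 + 7*o^2 + 16*o + 12) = (o - 3)*(o + 2)*(o^2 + 5*o + 6) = (o - 3)*(o + 2)*(o + 3)*(o + 2)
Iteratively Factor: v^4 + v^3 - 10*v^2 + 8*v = (v)*(v^3 + v^2 - 10*v + 8) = v*(v - 2)*(v^2 + 3*v - 4) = v*(v - 2)*(v + 4)*(v - 1)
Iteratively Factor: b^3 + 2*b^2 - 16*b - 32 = (b + 2)*(b^2 - 16) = (b + 2)*(b + 4)*(b - 4)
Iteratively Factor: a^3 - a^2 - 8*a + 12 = (a - 2)*(a^2 + a - 6) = (a - 2)^2*(a + 3)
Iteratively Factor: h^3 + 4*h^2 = (h)*(h^2 + 4*h) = h*(h + 4)*(h)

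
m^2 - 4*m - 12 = (m - 6)*(m + 2)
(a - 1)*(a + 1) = a^2 - 1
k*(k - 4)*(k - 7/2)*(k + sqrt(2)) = k^4 - 15*k^3/2 + sqrt(2)*k^3 - 15*sqrt(2)*k^2/2 + 14*k^2 + 14*sqrt(2)*k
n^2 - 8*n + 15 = (n - 5)*(n - 3)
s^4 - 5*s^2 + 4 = (s - 2)*(s - 1)*(s + 1)*(s + 2)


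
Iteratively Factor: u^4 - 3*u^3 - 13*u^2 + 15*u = (u + 3)*(u^3 - 6*u^2 + 5*u) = (u - 5)*(u + 3)*(u^2 - u) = u*(u - 5)*(u + 3)*(u - 1)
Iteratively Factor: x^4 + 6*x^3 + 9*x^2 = (x)*(x^3 + 6*x^2 + 9*x) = x*(x + 3)*(x^2 + 3*x) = x^2*(x + 3)*(x + 3)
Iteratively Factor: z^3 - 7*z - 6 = (z + 1)*(z^2 - z - 6) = (z - 3)*(z + 1)*(z + 2)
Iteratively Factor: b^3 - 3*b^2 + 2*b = (b - 1)*(b^2 - 2*b) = (b - 2)*(b - 1)*(b)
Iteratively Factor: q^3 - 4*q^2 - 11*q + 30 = (q - 5)*(q^2 + q - 6) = (q - 5)*(q + 3)*(q - 2)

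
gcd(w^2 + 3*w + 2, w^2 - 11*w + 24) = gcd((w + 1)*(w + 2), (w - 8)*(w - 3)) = 1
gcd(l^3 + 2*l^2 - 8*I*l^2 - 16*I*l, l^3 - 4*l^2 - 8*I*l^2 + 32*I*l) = l^2 - 8*I*l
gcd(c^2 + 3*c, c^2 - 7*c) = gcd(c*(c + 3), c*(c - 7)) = c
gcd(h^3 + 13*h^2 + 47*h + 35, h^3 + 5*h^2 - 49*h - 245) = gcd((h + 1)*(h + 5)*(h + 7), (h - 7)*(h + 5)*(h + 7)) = h^2 + 12*h + 35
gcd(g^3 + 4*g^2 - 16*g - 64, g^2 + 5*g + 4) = g + 4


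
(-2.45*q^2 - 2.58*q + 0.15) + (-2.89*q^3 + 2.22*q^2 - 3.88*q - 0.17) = -2.89*q^3 - 0.23*q^2 - 6.46*q - 0.02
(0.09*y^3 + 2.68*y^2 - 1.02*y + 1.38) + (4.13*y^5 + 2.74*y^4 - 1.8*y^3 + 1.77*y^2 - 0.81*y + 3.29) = 4.13*y^5 + 2.74*y^4 - 1.71*y^3 + 4.45*y^2 - 1.83*y + 4.67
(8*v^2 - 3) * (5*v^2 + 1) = 40*v^4 - 7*v^2 - 3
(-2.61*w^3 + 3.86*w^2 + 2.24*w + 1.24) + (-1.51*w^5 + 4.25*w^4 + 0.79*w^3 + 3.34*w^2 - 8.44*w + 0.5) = -1.51*w^5 + 4.25*w^4 - 1.82*w^3 + 7.2*w^2 - 6.2*w + 1.74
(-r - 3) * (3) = -3*r - 9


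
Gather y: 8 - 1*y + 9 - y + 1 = 18 - 2*y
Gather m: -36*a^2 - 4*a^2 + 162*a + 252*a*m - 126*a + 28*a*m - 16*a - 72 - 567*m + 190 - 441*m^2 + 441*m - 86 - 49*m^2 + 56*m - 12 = -40*a^2 + 20*a - 490*m^2 + m*(280*a - 70) + 20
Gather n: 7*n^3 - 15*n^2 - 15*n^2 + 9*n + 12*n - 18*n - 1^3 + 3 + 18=7*n^3 - 30*n^2 + 3*n + 20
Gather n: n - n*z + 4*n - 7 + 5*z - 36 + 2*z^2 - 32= n*(5 - z) + 2*z^2 + 5*z - 75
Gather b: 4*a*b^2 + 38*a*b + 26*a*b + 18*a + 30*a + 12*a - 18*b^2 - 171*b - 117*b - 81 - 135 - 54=60*a + b^2*(4*a - 18) + b*(64*a - 288) - 270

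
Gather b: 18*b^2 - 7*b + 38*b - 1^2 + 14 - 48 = 18*b^2 + 31*b - 35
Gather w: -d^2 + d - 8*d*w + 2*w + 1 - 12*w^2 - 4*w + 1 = -d^2 + d - 12*w^2 + w*(-8*d - 2) + 2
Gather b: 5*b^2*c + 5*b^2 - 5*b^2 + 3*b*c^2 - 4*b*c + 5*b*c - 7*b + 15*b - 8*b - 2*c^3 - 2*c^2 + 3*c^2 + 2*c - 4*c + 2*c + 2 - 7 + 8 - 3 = 5*b^2*c + b*(3*c^2 + c) - 2*c^3 + c^2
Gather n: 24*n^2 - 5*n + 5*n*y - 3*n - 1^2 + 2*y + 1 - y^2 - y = 24*n^2 + n*(5*y - 8) - y^2 + y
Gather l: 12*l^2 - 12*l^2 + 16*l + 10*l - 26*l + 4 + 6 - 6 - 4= 0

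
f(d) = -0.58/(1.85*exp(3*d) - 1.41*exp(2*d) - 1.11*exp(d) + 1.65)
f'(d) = -0.58*(-5.55*exp(3*d) + 2.82*exp(2*d) + 1.11*exp(d))/(1.85*exp(3*d) - 1.41*exp(2*d) - 1.11*exp(d) + 1.65)^2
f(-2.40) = -0.38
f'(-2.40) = -0.03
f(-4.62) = -0.35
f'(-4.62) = -0.00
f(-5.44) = -0.35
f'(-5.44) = -0.00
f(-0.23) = -0.72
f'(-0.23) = 0.11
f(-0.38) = -0.70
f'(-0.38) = -0.26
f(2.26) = -0.00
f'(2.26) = 0.00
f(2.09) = -0.00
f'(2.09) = 0.00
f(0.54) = -0.12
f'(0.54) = 0.42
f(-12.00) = -0.35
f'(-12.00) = 0.00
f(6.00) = 0.00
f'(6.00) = 0.00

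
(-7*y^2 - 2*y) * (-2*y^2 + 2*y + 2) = 14*y^4 - 10*y^3 - 18*y^2 - 4*y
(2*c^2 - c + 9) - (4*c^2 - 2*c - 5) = -2*c^2 + c + 14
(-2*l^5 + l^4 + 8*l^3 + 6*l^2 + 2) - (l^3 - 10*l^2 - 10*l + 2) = -2*l^5 + l^4 + 7*l^3 + 16*l^2 + 10*l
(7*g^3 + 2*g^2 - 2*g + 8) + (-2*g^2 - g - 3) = 7*g^3 - 3*g + 5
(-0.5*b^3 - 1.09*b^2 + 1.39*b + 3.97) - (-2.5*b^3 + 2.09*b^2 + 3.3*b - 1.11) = 2.0*b^3 - 3.18*b^2 - 1.91*b + 5.08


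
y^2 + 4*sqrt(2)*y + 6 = (y + sqrt(2))*(y + 3*sqrt(2))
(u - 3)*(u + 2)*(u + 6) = u^3 + 5*u^2 - 12*u - 36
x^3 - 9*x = x*(x - 3)*(x + 3)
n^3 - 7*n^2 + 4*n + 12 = (n - 6)*(n - 2)*(n + 1)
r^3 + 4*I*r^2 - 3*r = r*(r + I)*(r + 3*I)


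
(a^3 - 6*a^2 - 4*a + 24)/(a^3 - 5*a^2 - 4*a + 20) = (a - 6)/(a - 5)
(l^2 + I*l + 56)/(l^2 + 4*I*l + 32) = (l - 7*I)/(l - 4*I)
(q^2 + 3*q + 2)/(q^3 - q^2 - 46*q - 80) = (q + 1)/(q^2 - 3*q - 40)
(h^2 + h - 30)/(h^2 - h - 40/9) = 9*(-h^2 - h + 30)/(-9*h^2 + 9*h + 40)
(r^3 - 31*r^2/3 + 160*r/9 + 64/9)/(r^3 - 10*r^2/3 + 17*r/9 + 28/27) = 3*(3*r^2 - 32*r + 64)/(9*r^2 - 33*r + 28)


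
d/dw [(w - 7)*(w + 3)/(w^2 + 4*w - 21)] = 8*(w^2 + 21)/(w^4 + 8*w^3 - 26*w^2 - 168*w + 441)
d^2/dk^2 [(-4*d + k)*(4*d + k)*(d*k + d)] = 2*d*(3*k + 1)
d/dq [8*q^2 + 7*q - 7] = 16*q + 7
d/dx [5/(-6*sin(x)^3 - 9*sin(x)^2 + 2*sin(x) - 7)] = 10*(9*sin(x)^2 + 9*sin(x) - 1)*cos(x)/(6*sin(x)^3 + 9*sin(x)^2 - 2*sin(x) + 7)^2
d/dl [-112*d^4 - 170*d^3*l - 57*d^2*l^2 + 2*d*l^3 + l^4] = -170*d^3 - 114*d^2*l + 6*d*l^2 + 4*l^3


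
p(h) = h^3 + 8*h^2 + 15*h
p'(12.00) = 639.00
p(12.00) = 3060.00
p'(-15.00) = 450.00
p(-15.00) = -1800.00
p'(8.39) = 360.42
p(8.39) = 1279.58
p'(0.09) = 16.46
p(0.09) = 1.42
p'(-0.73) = 4.92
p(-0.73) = -7.08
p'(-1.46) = -1.97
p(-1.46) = -7.96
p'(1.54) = 46.75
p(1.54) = 45.73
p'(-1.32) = -0.89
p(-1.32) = -8.16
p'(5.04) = 171.84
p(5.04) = 406.84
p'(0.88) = 31.40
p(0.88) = 20.08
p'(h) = 3*h^2 + 16*h + 15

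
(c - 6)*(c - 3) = c^2 - 9*c + 18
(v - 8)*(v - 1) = v^2 - 9*v + 8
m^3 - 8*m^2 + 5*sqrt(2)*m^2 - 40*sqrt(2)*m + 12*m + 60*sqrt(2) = (m - 6)*(m - 2)*(m + 5*sqrt(2))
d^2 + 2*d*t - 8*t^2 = (d - 2*t)*(d + 4*t)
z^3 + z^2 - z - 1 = (z - 1)*(z + 1)^2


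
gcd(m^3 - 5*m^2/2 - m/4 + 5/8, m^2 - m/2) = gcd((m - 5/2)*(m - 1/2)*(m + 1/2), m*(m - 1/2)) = m - 1/2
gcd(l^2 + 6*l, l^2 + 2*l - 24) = l + 6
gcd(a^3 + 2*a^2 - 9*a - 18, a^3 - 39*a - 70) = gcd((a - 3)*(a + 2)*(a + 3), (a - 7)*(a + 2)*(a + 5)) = a + 2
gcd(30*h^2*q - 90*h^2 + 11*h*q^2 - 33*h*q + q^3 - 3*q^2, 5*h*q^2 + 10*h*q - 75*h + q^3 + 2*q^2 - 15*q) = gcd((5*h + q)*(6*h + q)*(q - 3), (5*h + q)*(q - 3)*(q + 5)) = 5*h*q - 15*h + q^2 - 3*q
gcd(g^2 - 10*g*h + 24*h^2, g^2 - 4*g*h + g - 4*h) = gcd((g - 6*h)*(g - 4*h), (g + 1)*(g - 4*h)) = g - 4*h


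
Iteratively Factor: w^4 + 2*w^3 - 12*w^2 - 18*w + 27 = (w - 1)*(w^3 + 3*w^2 - 9*w - 27) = (w - 3)*(w - 1)*(w^2 + 6*w + 9) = (w - 3)*(w - 1)*(w + 3)*(w + 3)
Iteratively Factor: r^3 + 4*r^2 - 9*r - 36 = (r + 4)*(r^2 - 9) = (r - 3)*(r + 4)*(r + 3)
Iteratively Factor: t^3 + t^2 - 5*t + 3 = (t - 1)*(t^2 + 2*t - 3) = (t - 1)*(t + 3)*(t - 1)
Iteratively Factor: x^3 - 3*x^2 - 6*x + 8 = (x + 2)*(x^2 - 5*x + 4) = (x - 1)*(x + 2)*(x - 4)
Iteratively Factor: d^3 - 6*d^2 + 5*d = (d)*(d^2 - 6*d + 5) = d*(d - 5)*(d - 1)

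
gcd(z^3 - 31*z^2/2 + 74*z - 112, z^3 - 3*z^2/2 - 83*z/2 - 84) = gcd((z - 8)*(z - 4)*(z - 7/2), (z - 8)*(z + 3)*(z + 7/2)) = z - 8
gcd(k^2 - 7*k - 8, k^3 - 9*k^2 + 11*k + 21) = k + 1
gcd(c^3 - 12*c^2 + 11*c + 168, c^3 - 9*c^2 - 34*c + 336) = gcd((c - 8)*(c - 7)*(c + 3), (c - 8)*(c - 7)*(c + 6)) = c^2 - 15*c + 56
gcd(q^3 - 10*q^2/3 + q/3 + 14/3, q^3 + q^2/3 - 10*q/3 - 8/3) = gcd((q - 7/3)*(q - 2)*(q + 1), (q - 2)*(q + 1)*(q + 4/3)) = q^2 - q - 2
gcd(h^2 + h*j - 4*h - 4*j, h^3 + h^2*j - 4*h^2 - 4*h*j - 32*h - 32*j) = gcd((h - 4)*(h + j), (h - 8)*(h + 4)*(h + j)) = h + j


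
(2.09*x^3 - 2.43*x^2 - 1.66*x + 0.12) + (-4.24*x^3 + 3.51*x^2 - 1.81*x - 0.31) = -2.15*x^3 + 1.08*x^2 - 3.47*x - 0.19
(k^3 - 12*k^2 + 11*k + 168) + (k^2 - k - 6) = k^3 - 11*k^2 + 10*k + 162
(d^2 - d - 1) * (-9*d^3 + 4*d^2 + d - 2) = -9*d^5 + 13*d^4 + 6*d^3 - 7*d^2 + d + 2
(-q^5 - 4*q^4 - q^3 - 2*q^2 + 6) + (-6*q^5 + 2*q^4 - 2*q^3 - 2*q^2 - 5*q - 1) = -7*q^5 - 2*q^4 - 3*q^3 - 4*q^2 - 5*q + 5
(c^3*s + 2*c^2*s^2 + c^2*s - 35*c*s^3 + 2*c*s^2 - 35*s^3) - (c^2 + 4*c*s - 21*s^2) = c^3*s + 2*c^2*s^2 + c^2*s - c^2 - 35*c*s^3 + 2*c*s^2 - 4*c*s - 35*s^3 + 21*s^2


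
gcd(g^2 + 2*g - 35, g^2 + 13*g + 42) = g + 7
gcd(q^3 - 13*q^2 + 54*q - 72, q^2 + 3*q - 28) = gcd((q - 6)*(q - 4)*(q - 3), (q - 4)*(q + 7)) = q - 4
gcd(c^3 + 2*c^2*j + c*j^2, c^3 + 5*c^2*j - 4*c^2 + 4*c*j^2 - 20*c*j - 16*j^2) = c + j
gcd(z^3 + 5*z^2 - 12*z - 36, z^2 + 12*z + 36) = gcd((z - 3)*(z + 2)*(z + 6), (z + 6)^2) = z + 6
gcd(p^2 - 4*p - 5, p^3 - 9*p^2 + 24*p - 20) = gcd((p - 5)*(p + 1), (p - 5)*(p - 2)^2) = p - 5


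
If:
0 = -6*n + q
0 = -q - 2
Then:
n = -1/3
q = -2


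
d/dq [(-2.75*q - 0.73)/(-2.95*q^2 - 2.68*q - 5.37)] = (-8.1125*q^2 - 4.307*q + 12.8111)/(8.7025*q^4 + 15.812*q^3 + 38.8654*q^2 + 28.7832*q + 28.8369)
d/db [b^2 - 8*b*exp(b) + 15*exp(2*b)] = -8*b*exp(b) + 2*b + 30*exp(2*b) - 8*exp(b)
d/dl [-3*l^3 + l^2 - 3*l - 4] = -9*l^2 + 2*l - 3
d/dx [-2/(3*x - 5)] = 6/(3*x - 5)^2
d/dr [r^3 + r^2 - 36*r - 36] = 3*r^2 + 2*r - 36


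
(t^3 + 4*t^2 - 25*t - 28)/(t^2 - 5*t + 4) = (t^2 + 8*t + 7)/(t - 1)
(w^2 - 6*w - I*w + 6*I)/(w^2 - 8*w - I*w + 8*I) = (w - 6)/(w - 8)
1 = 1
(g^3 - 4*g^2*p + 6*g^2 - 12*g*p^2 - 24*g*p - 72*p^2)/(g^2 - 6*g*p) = g + 2*p + 6 + 12*p/g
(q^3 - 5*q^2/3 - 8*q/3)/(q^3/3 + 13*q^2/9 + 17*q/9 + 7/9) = 3*q*(3*q - 8)/(3*q^2 + 10*q + 7)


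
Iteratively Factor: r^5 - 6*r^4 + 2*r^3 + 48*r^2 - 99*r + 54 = (r + 3)*(r^4 - 9*r^3 + 29*r^2 - 39*r + 18) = (r - 1)*(r + 3)*(r^3 - 8*r^2 + 21*r - 18) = (r - 2)*(r - 1)*(r + 3)*(r^2 - 6*r + 9) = (r - 3)*(r - 2)*(r - 1)*(r + 3)*(r - 3)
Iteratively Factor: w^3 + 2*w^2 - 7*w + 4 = (w - 1)*(w^2 + 3*w - 4) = (w - 1)^2*(w + 4)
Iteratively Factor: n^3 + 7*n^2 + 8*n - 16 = (n + 4)*(n^2 + 3*n - 4) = (n - 1)*(n + 4)*(n + 4)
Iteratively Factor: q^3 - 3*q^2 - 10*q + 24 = (q - 4)*(q^2 + q - 6) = (q - 4)*(q + 3)*(q - 2)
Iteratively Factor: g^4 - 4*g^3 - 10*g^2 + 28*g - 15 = (g - 5)*(g^3 + g^2 - 5*g + 3) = (g - 5)*(g - 1)*(g^2 + 2*g - 3) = (g - 5)*(g - 1)^2*(g + 3)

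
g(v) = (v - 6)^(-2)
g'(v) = -2/(v - 6)^3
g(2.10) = 0.07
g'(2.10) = 0.03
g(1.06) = 0.04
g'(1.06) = 0.02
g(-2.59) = 0.01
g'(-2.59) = 0.00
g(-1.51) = 0.02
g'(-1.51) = 0.00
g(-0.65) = 0.02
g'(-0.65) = 0.01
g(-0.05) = 0.03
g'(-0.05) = 0.01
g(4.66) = 0.56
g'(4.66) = 0.83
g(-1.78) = 0.02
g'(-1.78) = 0.00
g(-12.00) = 0.00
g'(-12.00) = 0.00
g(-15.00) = 0.00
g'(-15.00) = 0.00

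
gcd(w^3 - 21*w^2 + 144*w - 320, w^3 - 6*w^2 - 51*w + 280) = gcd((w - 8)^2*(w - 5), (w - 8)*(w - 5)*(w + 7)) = w^2 - 13*w + 40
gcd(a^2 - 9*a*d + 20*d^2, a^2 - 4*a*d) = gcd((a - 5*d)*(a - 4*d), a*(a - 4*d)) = a - 4*d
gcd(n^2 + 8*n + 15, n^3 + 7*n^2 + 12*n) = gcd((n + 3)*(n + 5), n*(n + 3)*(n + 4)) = n + 3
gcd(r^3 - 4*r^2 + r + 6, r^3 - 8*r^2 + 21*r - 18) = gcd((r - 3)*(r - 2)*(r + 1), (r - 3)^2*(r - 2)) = r^2 - 5*r + 6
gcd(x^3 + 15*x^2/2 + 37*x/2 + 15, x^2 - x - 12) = x + 3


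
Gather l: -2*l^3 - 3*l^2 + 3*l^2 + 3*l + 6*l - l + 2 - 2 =-2*l^3 + 8*l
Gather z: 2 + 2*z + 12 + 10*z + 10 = 12*z + 24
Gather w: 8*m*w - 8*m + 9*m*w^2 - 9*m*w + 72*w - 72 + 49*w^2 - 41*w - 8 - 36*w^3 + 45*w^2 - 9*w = -8*m - 36*w^3 + w^2*(9*m + 94) + w*(22 - m) - 80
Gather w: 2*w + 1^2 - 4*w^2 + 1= -4*w^2 + 2*w + 2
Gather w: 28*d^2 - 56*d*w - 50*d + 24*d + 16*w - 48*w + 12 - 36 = 28*d^2 - 26*d + w*(-56*d - 32) - 24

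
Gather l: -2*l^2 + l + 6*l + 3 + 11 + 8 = -2*l^2 + 7*l + 22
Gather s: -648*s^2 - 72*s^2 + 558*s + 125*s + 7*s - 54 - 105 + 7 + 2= -720*s^2 + 690*s - 150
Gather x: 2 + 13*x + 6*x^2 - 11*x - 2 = 6*x^2 + 2*x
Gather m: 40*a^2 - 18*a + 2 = 40*a^2 - 18*a + 2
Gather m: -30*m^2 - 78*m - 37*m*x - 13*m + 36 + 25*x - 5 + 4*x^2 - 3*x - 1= -30*m^2 + m*(-37*x - 91) + 4*x^2 + 22*x + 30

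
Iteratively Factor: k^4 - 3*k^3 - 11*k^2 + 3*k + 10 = (k + 1)*(k^3 - 4*k^2 - 7*k + 10) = (k - 1)*(k + 1)*(k^2 - 3*k - 10) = (k - 1)*(k + 1)*(k + 2)*(k - 5)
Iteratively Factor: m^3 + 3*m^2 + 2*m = (m)*(m^2 + 3*m + 2) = m*(m + 1)*(m + 2)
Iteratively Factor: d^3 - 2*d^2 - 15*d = (d)*(d^2 - 2*d - 15) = d*(d - 5)*(d + 3)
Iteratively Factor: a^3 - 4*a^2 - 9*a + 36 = (a + 3)*(a^2 - 7*a + 12) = (a - 3)*(a + 3)*(a - 4)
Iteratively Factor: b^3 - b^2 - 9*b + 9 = (b - 1)*(b^2 - 9) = (b - 1)*(b + 3)*(b - 3)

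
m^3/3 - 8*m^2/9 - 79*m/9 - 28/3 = (m/3 + 1)*(m - 7)*(m + 4/3)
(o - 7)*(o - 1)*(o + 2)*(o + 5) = o^4 - o^3 - 39*o^2 - 31*o + 70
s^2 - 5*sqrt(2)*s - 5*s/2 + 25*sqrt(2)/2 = (s - 5/2)*(s - 5*sqrt(2))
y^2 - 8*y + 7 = (y - 7)*(y - 1)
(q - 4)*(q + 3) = q^2 - q - 12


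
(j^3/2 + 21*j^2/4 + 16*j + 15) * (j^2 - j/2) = j^5/2 + 5*j^4 + 107*j^3/8 + 7*j^2 - 15*j/2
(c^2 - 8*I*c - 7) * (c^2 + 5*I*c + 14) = c^4 - 3*I*c^3 + 47*c^2 - 147*I*c - 98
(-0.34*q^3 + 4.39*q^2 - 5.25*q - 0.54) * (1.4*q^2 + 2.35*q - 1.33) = -0.476*q^5 + 5.347*q^4 + 3.4187*q^3 - 18.9322*q^2 + 5.7135*q + 0.7182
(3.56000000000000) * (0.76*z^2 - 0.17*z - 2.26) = 2.7056*z^2 - 0.6052*z - 8.0456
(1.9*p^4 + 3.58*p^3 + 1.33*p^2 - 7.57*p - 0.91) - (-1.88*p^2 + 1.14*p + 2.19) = 1.9*p^4 + 3.58*p^3 + 3.21*p^2 - 8.71*p - 3.1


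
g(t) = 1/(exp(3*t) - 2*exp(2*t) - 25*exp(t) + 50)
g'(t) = (-3*exp(3*t) + 4*exp(2*t) + 25*exp(t))/(exp(3*t) - 2*exp(2*t) - 25*exp(t) + 50)^2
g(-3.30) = 0.02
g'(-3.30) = 0.00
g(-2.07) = 0.02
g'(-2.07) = 0.00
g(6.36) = 0.00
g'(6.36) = -0.00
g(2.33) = 0.00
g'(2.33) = -0.01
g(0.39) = 0.08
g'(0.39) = 0.25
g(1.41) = -0.06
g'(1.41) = -0.12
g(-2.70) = 0.02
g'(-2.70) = 0.00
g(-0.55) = 0.03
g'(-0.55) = 0.01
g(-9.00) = 0.02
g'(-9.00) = 0.00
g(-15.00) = 0.02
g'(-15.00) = 0.00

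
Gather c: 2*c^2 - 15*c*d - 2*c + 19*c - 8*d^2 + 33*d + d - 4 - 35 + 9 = 2*c^2 + c*(17 - 15*d) - 8*d^2 + 34*d - 30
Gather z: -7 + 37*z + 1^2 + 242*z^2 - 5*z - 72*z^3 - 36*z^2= -72*z^3 + 206*z^2 + 32*z - 6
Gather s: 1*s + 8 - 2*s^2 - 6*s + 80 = -2*s^2 - 5*s + 88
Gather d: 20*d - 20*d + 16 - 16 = 0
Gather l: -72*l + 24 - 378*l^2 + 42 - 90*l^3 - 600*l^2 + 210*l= -90*l^3 - 978*l^2 + 138*l + 66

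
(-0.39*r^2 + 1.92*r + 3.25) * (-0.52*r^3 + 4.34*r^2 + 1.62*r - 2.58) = 0.2028*r^5 - 2.691*r^4 + 6.011*r^3 + 18.2216*r^2 + 0.311400000000001*r - 8.385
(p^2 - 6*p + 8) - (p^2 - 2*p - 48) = 56 - 4*p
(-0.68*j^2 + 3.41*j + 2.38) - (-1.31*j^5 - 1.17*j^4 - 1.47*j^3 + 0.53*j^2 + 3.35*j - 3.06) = 1.31*j^5 + 1.17*j^4 + 1.47*j^3 - 1.21*j^2 + 0.0600000000000001*j + 5.44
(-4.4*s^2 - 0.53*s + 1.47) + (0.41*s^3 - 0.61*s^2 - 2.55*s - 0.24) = 0.41*s^3 - 5.01*s^2 - 3.08*s + 1.23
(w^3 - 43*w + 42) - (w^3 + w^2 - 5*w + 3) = -w^2 - 38*w + 39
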